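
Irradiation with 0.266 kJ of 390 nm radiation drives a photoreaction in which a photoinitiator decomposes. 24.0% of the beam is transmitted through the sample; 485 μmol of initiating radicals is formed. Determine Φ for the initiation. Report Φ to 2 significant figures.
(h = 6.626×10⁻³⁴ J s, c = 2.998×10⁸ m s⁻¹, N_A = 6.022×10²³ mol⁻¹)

Product: 485 μmol = 4.85×10⁻⁴ mol.
Photon energy at 390 nm: hc/λ = (6.626×10⁻³⁴)(2.998×10⁸)/(390×10⁻⁹) = 5.094×10⁻¹⁹ J.
Incident energy: 0.266 kJ = 266 J.
Photons incident: 266 / 5.094×10⁻¹⁹ = 5.222×10²⁰, i.e. 5.222×10²⁰/6.022×10²³ = 8.672×10⁻⁴ mol.
Fraction absorbed: 1 − 24.0/100 = 0.7600.
Photons absorbed: 0.7600 × 8.672×10⁻⁴ = 6.591×10⁻⁴ mol.
Φ = 4.85×10⁻⁴ mol / 6.591×10⁻⁴ mol photons = 0.74.

Φ = 0.74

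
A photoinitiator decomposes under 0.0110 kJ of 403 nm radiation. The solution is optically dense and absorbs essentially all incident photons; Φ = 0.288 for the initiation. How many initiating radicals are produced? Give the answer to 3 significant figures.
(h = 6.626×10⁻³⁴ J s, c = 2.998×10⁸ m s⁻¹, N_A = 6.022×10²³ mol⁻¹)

Photon energy at 403 nm: hc/λ = (6.626×10⁻³⁴)(2.998×10⁸)/(403×10⁻⁹) = 4.929×10⁻¹⁹ J.
Incident energy: 0.0110 kJ = 11.0 J.
Photons incident: 11.0 / 4.929×10⁻¹⁹ = 2.232×10¹⁹, i.e. 2.232×10¹⁹/6.022×10²³ = 3.706×10⁻⁵ mol.
Product: Φ × n_abs = 0.288 × 3.706×10⁻⁵ = 1.067×10⁻⁵ mol.
As a count: 1.067×10⁻⁵ × 6.022×10²³ = 6.43×10¹⁸.

6.43×10¹⁸ initiating radicals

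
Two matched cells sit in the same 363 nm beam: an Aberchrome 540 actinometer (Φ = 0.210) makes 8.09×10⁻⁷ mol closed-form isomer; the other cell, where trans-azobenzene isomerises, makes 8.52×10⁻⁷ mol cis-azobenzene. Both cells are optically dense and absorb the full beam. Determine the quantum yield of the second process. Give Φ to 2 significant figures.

Φ = 0.22

Photons absorbed by the actinometer: 8.09×10⁻⁷ / 0.210 = 3.852×10⁻⁶ mol.
Φ(unknown) = 8.52×10⁻⁷ / 3.852×10⁻⁶ = 0.22.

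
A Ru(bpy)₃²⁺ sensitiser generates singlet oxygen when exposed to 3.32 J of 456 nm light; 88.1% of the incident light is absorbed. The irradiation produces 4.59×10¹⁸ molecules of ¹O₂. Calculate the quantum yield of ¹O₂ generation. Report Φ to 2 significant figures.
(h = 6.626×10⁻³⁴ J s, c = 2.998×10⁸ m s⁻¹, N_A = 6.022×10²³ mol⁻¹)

Product: 4.59×10¹⁸ / 6.022×10²³ = 7.622×10⁻⁶ mol.
Photon energy at 456 nm: hc/λ = (6.626×10⁻³⁴)(2.998×10⁸)/(456×10⁻⁹) = 4.356×10⁻¹⁹ J.
Photons incident: 3.32 / 4.356×10⁻¹⁹ = 7.622×10¹⁸, i.e. 7.622×10¹⁸/6.022×10²³ = 1.266×10⁻⁵ mol.
Photons absorbed: 0.881 × 1.266×10⁻⁵ = 1.115×10⁻⁵ mol.
Φ = 7.622×10⁻⁶ mol / 1.115×10⁻⁵ mol photons = 0.68.

Φ = 0.68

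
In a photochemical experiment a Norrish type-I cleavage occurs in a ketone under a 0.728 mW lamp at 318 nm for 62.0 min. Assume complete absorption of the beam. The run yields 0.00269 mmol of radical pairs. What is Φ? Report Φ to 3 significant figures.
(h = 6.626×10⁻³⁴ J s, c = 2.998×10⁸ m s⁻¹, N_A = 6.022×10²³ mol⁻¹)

Φ = 0.374

Product: 0.00269 mmol = 2.69×10⁻⁶ mol.
Photon energy at 318 nm: hc/λ = (6.626×10⁻³⁴)(2.998×10⁸)/(318×10⁻⁹) = 6.247×10⁻¹⁹ J.
Energy delivered: (0.728 mW)(3720 s) = 2.708 J.
Photons incident: 2.708 / 6.247×10⁻¹⁹ = 4.335×10¹⁸, i.e. 4.335×10¹⁸/6.022×10²³ = 7.199×10⁻⁶ mol.
Φ = 2.69×10⁻⁶ mol / 7.199×10⁻⁶ mol photons = 0.374.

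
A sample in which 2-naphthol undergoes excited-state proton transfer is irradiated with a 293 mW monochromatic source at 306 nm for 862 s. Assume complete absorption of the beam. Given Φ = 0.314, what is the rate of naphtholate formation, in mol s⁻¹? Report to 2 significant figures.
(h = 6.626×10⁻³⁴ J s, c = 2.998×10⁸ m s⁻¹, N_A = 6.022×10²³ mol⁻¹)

2.4×10⁻⁷ mol s⁻¹

Photon energy at 306 nm: hc/λ = (6.626×10⁻³⁴)(2.998×10⁸)/(306×10⁻⁹) = 6.492×10⁻¹⁹ J.
Energy delivered: (293 mW)(862 s) = 252.6 J.
Photons incident: 252.6 / 6.492×10⁻¹⁹ = 3.891×10²⁰, i.e. 3.891×10²⁰/6.022×10²³ = 6.461×10⁻⁴ mol.
Product formed: 0.314 × 6.461×10⁻⁴ = 2.029×10⁻⁴ mol.
Rate: 2.029×10⁻⁴ / 862 s = 2.4×10⁻⁷ mol s⁻¹.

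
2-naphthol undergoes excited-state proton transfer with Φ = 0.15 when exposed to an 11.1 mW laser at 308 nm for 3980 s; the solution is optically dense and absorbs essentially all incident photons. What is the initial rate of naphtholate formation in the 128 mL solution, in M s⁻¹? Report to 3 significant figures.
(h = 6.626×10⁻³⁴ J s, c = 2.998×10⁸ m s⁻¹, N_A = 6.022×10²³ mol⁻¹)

Photon energy at 308 nm: hc/λ = (6.626×10⁻³⁴)(2.998×10⁸)/(308×10⁻⁹) = 6.450×10⁻¹⁹ J.
Energy delivered: (11.1 mW)(3980 s) = 44.18 J.
Photons incident: 44.18 / 6.450×10⁻¹⁹ = 6.850×10¹⁹, i.e. 6.850×10¹⁹/6.022×10²³ = 1.137×10⁻⁴ mol.
Product formed: 0.15 × 1.137×10⁻⁴ = 1.706×10⁻⁵ mol.
Rate: 1.706×10⁻⁵ mol / (3980 s × 0.128 L) = 3.35×10⁻⁸ M s⁻¹.

3.35×10⁻⁸ M s⁻¹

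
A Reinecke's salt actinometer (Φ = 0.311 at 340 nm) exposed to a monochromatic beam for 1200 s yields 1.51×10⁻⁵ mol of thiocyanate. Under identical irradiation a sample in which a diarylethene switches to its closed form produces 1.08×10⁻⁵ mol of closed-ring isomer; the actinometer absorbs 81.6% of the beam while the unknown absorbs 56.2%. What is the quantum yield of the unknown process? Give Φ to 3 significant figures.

Φ = 0.323

Photons absorbed by the actinometer: 1.51×10⁻⁵ / 0.311 = 4.855×10⁻⁵ mol.
Incident flux: 4.855×10⁻⁵ / 0.816 = 5.950×10⁻⁵ einstein.
Absorbed by unknown: 0.562 × 5.950×10⁻⁵ = 3.344×10⁻⁵ mol.
Φ(unknown) = 1.08×10⁻⁵ / 3.344×10⁻⁵ = 0.323.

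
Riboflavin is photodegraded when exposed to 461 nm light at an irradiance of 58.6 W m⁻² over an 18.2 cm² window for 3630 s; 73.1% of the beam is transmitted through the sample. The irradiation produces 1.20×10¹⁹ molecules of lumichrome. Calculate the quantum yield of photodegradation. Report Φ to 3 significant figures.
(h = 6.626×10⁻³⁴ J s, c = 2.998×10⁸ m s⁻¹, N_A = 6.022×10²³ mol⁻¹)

Φ = 0.0497

Product: 1.20×10¹⁹ / 6.022×10²³ = 1.993×10⁻⁵ mol.
Photon energy at 461 nm: hc/λ = (6.626×10⁻³⁴)(2.998×10⁸)/(461×10⁻⁹) = 4.309×10⁻¹⁹ J.
Energy delivered: (58.6 W m⁻²)(18.2×10⁻⁴ m²)(3630 s) = 387.1 J.
Photons incident: 387.1 / 4.309×10⁻¹⁹ = 8.984×10²⁰, i.e. 8.984×10²⁰/6.022×10²³ = 0.001492 mol.
Fraction absorbed: 1 − 73.1/100 = 0.2690.
Photons absorbed: 0.2690 × 0.001492 = 4.013×10⁻⁴ mol.
Φ = 1.993×10⁻⁵ mol / 4.013×10⁻⁴ mol photons = 0.0497.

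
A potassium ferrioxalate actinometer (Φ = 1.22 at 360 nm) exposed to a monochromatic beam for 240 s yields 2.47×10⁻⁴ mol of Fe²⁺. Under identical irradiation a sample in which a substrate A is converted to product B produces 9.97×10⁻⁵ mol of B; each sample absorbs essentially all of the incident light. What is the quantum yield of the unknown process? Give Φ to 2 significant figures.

Φ = 0.49

Photons absorbed by the actinometer: 2.47×10⁻⁴ / 1.22 = 2.025×10⁻⁴ mol.
Φ(unknown) = 9.97×10⁻⁵ / 2.025×10⁻⁴ = 0.49.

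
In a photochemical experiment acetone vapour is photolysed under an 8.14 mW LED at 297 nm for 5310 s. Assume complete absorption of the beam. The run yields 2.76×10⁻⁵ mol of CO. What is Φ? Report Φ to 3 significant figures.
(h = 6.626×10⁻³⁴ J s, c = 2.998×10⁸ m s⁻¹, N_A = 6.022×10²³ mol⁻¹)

Φ = 0.257

Photon energy at 297 nm: hc/λ = (6.626×10⁻³⁴)(2.998×10⁸)/(297×10⁻⁹) = 6.688×10⁻¹⁹ J.
Energy delivered: (8.14 mW)(5310 s) = 43.22 J.
Photons incident: 43.22 / 6.688×10⁻¹⁹ = 6.462×10¹⁹, i.e. 6.462×10¹⁹/6.022×10²³ = 1.073×10⁻⁴ mol.
Φ = 2.76×10⁻⁵ mol / 1.073×10⁻⁴ mol photons = 0.257.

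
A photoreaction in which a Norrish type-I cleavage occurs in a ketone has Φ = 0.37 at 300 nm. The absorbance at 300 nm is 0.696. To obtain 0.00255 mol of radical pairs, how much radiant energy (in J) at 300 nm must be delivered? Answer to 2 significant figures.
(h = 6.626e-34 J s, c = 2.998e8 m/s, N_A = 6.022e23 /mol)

3400 J

Photons that must be absorbed: 0.00255 / 0.37 = 0.006892 mol.
Fraction absorbed: 1 − 10^(−0.696) = 0.7986.
Incident photons needed: 0.006892 / 0.7986 = 0.008630 mol.
Photon energy: hc/λ = 6.622e-19 J; per mole, 3.988e5 J mol⁻¹.
Energy required: 0.008630 × 3.988e5 = 3400 J.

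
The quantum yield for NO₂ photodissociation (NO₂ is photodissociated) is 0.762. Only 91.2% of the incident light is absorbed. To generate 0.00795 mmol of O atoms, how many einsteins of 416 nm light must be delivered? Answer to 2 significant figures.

Product: 0.00795 mmol = 7.95×10⁻⁶ mol.
Photons that must be absorbed: 7.95×10⁻⁶ / 0.762 = 1.043×10⁻⁵ mol.
Incident photons needed: 1.043×10⁻⁵ / 0.912 = 1.144×10⁻⁵ mol.

1.1×10⁻⁵ einstein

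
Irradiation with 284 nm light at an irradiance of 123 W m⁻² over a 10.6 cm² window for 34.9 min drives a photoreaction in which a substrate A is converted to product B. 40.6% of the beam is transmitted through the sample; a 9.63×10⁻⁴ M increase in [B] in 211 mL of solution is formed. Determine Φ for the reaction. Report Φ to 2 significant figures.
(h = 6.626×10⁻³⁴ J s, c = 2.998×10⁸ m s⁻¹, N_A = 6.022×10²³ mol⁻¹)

Product: (9.63×10⁻⁴ M)(0.211 L) = 2.032×10⁻⁴ mol.
Photon energy at 284 nm: hc/λ = (6.626×10⁻³⁴)(2.998×10⁸)/(284×10⁻⁹) = 6.995×10⁻¹⁹ J.
Energy delivered: (123 W m⁻²)(10.6×10⁻⁴ m²)(2094 s) = 273.0 J.
Photons incident: 273.0 / 6.995×10⁻¹⁹ = 3.903×10²⁰, i.e. 3.903×10²⁰/6.022×10²³ = 6.481×10⁻⁴ mol.
Fraction absorbed: 1 − 40.6/100 = 0.5940.
Photons absorbed: 0.5940 × 6.481×10⁻⁴ = 3.850×10⁻⁴ mol.
Φ = 2.032×10⁻⁴ mol / 3.850×10⁻⁴ mol photons = 0.53.

Φ = 0.53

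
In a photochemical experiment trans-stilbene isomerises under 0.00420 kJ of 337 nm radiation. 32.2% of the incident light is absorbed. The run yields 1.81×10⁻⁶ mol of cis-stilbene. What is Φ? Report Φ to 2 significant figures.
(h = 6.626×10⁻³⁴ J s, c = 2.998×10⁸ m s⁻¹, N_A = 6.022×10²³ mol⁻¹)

Photon energy at 337 nm: hc/λ = (6.626×10⁻³⁴)(2.998×10⁸)/(337×10⁻⁹) = 5.895×10⁻¹⁹ J.
Incident energy: 0.00420 kJ = 4.20 J.
Photons incident: 4.20 / 5.895×10⁻¹⁹ = 7.125×10¹⁸, i.e. 7.125×10¹⁸/6.022×10²³ = 1.183×10⁻⁵ mol.
Photons absorbed: 0.322 × 1.183×10⁻⁵ = 3.809×10⁻⁶ mol.
Φ = 1.81×10⁻⁶ mol / 3.809×10⁻⁶ mol photons = 0.48.

Φ = 0.48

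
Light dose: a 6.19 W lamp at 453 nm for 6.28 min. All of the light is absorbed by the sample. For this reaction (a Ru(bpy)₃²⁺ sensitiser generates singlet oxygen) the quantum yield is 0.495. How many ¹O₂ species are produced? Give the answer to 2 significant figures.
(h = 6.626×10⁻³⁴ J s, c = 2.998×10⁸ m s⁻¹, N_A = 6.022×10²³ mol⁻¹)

2.6×10²¹ species

Photon energy at 453 nm: hc/λ = (6.626×10⁻³⁴)(2.998×10⁸)/(453×10⁻⁹) = 4.385×10⁻¹⁹ J.
Energy delivered: (6.19 W)(376.8 s) = 2332 J.
Photons incident: 2332 / 4.385×10⁻¹⁹ = 5.318×10²¹, i.e. 5.318×10²¹/6.022×10²³ = 0.008831 mol.
Product: Φ × n_abs = 0.495 × 0.008831 = 0.004371 mol.
As a count: 0.004371 × 6.022×10²³ = 2.6×10²¹.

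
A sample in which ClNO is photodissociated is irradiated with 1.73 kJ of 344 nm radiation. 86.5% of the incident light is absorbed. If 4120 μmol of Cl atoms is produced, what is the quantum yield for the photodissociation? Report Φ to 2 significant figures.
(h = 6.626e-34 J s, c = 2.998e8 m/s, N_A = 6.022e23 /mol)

Φ = 0.96

Product: 4120 μmol = 0.00412 mol.
Photon energy at 344 nm: hc/λ = (6.626e-34)(2.998e8)/(344e-9) = 5.775e-19 J.
Incident energy: 1.73 kJ = 1730 J.
Photons incident: 1730 / 5.775e-19 = 2.996e21, i.e. 2.996e21/6.022e23 = 0.004975 mol.
Photons absorbed: 0.865 × 0.004975 = 0.004303 mol.
Φ = 0.00412 mol / 0.004303 mol photons = 0.96.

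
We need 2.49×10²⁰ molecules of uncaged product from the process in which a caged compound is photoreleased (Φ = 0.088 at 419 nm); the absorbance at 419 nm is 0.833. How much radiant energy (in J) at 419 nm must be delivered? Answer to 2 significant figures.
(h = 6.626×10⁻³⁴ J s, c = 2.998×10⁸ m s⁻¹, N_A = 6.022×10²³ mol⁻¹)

1600 J

Product: 2.49×10²⁰ / 6.022×10²³ = 4.135×10⁻⁴ mol.
Photons that must be absorbed: 4.135×10⁻⁴ / 0.088 = 0.004699 mol.
Fraction absorbed: 1 − 10^(−0.833) = 0.8531.
Incident photons needed: 0.004699 / 0.8531 = 0.005508 mol.
Photon energy: hc/λ = 4.741×10⁻¹⁹ J; per mole, 2.855×10⁵ J mol⁻¹.
Energy required: 0.005508 × 2.855×10⁵ = 1600 J.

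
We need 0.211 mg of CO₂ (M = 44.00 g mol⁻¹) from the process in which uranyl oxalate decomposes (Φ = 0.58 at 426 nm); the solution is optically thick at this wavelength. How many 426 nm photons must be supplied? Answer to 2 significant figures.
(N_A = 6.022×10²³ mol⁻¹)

Product: 0.211 mg / 44.00 g mol⁻¹ = 4.795×10⁻⁶ mol.
Photons that must be absorbed: 4.795×10⁻⁶ / 0.58 = 8.267×10⁻⁶ mol.
Photon count: 8.267×10⁻⁶ × 6.022×10²³ = 5.0×10¹⁸.

5.0×10¹⁸ photons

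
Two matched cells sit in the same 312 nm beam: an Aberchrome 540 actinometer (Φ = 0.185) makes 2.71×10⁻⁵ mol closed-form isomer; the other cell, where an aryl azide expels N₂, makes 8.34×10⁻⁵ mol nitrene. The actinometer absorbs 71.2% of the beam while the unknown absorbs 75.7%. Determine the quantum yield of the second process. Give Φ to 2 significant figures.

Φ = 0.54

Photons absorbed by the actinometer: 2.71×10⁻⁵ / 0.185 = 1.465×10⁻⁴ mol.
Incident flux: 1.465×10⁻⁴ / 0.712 = 2.058×10⁻⁴ einstein.
Absorbed by unknown: 0.757 × 2.058×10⁻⁴ = 1.558×10⁻⁴ mol.
Φ(unknown) = 8.34×10⁻⁵ / 1.558×10⁻⁴ = 0.54.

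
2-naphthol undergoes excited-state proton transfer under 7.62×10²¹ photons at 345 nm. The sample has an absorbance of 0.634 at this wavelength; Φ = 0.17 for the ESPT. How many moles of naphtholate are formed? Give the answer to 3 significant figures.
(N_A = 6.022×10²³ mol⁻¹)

Moles of photons: 7.62×10²¹ / 6.022×10²³ = 0.01265 mol.
Fraction absorbed: 1 − 10^(−0.634) = 0.7677.
Photons absorbed: 0.7677 × 0.01265 = 0.009711 mol.
Product: Φ × n_abs = 0.17 × 0.009711 = 0.001651 mol.

0.00165 mol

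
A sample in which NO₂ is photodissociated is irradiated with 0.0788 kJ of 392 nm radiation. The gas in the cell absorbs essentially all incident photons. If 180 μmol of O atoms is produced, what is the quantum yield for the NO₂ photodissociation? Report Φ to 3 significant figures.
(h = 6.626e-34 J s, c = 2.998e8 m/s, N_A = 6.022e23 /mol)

Φ = 0.697

Product: 180 μmol = 1.80e-4 mol.
Photon energy at 392 nm: hc/λ = (6.626e-34)(2.998e8)/(392e-9) = 5.068e-19 J.
Incident energy: 0.0788 kJ = 78.8 J.
Photons incident: 78.8 / 5.068e-19 = 1.555e20, i.e. 1.555e20/6.022e23 = 2.582e-4 mol.
Φ = 1.80e-4 mol / 2.582e-4 mol photons = 0.697.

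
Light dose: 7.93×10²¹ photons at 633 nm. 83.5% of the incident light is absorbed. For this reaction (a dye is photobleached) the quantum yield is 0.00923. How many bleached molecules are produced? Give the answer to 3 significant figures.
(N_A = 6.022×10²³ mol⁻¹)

Moles of photons: 7.93×10²¹ / 6.022×10²³ = 0.01317 mol.
Photons absorbed: 0.835 × 0.01317 = 0.01100 mol.
Product: Φ × n_abs = 0.00923 × 0.01100 = 1.015×10⁻⁴ mol.
As a count: 1.015×10⁻⁴ × 6.022×10²³ = 6.11×10¹⁹.

6.11×10¹⁹ bleached molecules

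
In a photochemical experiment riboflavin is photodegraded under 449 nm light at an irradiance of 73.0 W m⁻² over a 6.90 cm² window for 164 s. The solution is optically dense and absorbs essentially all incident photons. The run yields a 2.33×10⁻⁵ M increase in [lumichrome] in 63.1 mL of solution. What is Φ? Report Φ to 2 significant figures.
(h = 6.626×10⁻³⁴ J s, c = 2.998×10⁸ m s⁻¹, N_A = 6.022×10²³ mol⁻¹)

Φ = 0.047

Product: (2.33×10⁻⁵ M)(0.0631 L) = 1.470×10⁻⁶ mol.
Photon energy at 449 nm: hc/λ = (6.626×10⁻³⁴)(2.998×10⁸)/(449×10⁻⁹) = 4.424×10⁻¹⁹ J.
Energy delivered: (73.0 W m⁻²)(6.90×10⁻⁴ m²)(164 s) = 8.261 J.
Photons incident: 8.261 / 4.424×10⁻¹⁹ = 1.867×10¹⁹, i.e. 1.867×10¹⁹/6.022×10²³ = 3.100×10⁻⁵ mol.
Φ = 1.470×10⁻⁶ mol / 3.100×10⁻⁵ mol photons = 0.047.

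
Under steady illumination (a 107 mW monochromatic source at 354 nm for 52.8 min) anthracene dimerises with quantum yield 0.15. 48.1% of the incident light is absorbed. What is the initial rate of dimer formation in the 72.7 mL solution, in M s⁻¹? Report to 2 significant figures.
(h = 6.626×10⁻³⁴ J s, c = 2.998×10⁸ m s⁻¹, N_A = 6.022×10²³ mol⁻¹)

Photon energy at 354 nm: hc/λ = (6.626×10⁻³⁴)(2.998×10⁸)/(354×10⁻⁹) = 5.612×10⁻¹⁹ J.
Energy delivered: (107 mW)(3168 s) = 339.0 J.
Photons incident: 339.0 / 5.612×10⁻¹⁹ = 6.041×10²⁰, i.e. 6.041×10²⁰/6.022×10²³ = 0.001003 mol.
Photons absorbed: 0.481 × 0.001003 = 4.824×10⁻⁴ mol.
Product formed: 0.15 × 4.824×10⁻⁴ = 7.236×10⁻⁵ mol.
Rate: 7.236×10⁻⁵ mol / (3168 s × 0.0727 L) = 3.1×10⁻⁷ M s⁻¹.

3.1×10⁻⁷ M s⁻¹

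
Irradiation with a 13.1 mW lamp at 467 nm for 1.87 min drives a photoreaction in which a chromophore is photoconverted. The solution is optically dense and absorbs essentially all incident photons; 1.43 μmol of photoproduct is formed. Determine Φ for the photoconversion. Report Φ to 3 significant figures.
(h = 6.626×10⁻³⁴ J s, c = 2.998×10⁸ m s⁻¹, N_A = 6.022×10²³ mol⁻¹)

Product: 1.43 μmol = 1.43×10⁻⁶ mol.
Photon energy at 467 nm: hc/λ = (6.626×10⁻³⁴)(2.998×10⁸)/(467×10⁻⁹) = 4.254×10⁻¹⁹ J.
Energy delivered: (13.1 mW)(112.2 s) = 1.470 J.
Photons incident: 1.470 / 4.254×10⁻¹⁹ = 3.456×10¹⁸, i.e. 3.456×10¹⁸/6.022×10²³ = 5.739×10⁻⁶ mol.
Φ = 1.43×10⁻⁶ mol / 5.739×10⁻⁶ mol photons = 0.249.

Φ = 0.249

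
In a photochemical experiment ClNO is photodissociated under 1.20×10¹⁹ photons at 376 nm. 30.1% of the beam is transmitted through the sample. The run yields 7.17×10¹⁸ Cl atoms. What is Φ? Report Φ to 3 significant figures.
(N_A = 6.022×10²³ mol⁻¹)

Product: 7.17×10¹⁸ / 6.022×10²³ = 1.191×10⁻⁵ mol.
Moles of photons: 1.20×10¹⁹ / 6.022×10²³ = 1.993×10⁻⁵ mol.
Fraction absorbed: 1 − 30.1/100 = 0.6990.
Photons absorbed: 0.6990 × 1.993×10⁻⁵ = 1.393×10⁻⁵ mol.
Φ = 1.191×10⁻⁵ mol / 1.393×10⁻⁵ mol photons = 0.855.

Φ = 0.855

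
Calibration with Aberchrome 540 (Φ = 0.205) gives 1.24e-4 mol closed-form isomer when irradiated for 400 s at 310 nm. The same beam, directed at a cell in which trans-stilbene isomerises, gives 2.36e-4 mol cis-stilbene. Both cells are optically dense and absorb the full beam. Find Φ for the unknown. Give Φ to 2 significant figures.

Photons absorbed by the actinometer: 1.24e-4 / 0.205 = 6.049e-4 mol.
Φ(unknown) = 2.36e-4 / 6.049e-4 = 0.39.

Φ = 0.39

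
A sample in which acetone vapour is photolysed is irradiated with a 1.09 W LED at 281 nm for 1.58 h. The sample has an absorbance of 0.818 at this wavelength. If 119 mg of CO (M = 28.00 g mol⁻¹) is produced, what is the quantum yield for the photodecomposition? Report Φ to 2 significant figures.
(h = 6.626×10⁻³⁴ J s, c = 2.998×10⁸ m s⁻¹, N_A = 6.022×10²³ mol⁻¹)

Product: 119 mg / 28.00 g mol⁻¹ = 0.004250 mol.
Photon energy at 281 nm: hc/λ = (6.626×10⁻³⁴)(2.998×10⁸)/(281×10⁻⁹) = 7.069×10⁻¹⁹ J.
Energy delivered: (1.09 W)(5688 s) = 6200 J.
Photons incident: 6200 / 7.069×10⁻¹⁹ = 8.771×10²¹, i.e. 8.771×10²¹/6.022×10²³ = 0.01456 mol.
Fraction absorbed: 1 − 10^(−0.818) = 0.8479.
Photons absorbed: 0.8479 × 0.01456 = 0.01235 mol.
Φ = 0.004250 mol / 0.01235 mol photons = 0.34.

Φ = 0.34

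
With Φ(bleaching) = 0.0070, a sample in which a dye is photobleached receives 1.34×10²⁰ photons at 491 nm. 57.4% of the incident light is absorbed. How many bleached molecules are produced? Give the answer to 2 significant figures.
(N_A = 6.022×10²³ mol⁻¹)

Moles of photons: 1.34×10²⁰ / 6.022×10²³ = 2.225×10⁻⁴ mol.
Photons absorbed: 0.574 × 2.225×10⁻⁴ = 1.277×10⁻⁴ mol.
Product: Φ × n_abs = 0.0070 × 1.277×10⁻⁴ = 8.939×10⁻⁷ mol.
As a count: 8.939×10⁻⁷ × 6.022×10²³ = 5.4×10¹⁷.

5.4×10¹⁷ bleached molecules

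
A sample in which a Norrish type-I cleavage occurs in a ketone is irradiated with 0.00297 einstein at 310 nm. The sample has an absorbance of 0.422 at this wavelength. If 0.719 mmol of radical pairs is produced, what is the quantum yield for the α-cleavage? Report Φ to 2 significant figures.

Product: 0.719 mmol = 7.19e-4 mol.
Fraction absorbed: 1 − 10^(−0.422) = 0.6216.
Photons absorbed: 0.6216 × 0.00297 = 0.001846 mol.
Φ = 7.19e-4 mol / 0.001846 mol photons = 0.39.

Φ = 0.39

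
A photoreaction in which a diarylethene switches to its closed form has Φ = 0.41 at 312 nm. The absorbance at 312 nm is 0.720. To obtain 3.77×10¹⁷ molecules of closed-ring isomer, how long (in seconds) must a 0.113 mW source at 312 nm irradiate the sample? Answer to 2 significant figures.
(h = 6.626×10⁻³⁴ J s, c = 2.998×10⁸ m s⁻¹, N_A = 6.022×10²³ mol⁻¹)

t ≈ 6400 s

Product: 3.77×10¹⁷ / 6.022×10²³ = 6.260×10⁻⁷ mol.
Photons that must be absorbed: 6.260×10⁻⁷ / 0.41 = 1.527×10⁻⁶ mol.
Fraction absorbed: 1 − 10^(−0.720) = 0.8095.
Incident photons needed: 1.527×10⁻⁶ / 0.8095 = 1.886×10⁻⁶ mol.
Photon energy: hc/λ = 6.367×10⁻¹⁹ J; per mole, 3.834×10⁵ J mol⁻¹.
Energy required: 1.886×10⁻⁶ × 3.834×10⁵ = 0.7231 J.
Time: 0.7231 J / 0.000113 W = 6400 s.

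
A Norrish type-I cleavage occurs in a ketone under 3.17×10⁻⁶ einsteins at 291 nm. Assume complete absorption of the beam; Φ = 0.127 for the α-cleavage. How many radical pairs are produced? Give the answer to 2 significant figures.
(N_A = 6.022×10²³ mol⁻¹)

Product: Φ × n_abs = 0.127 × 3.17×10⁻⁶ = 4.026×10⁻⁷ mol.
As a count: 4.026×10⁻⁷ × 6.022×10²³ = 2.4×10¹⁷.

2.4×10¹⁷ radical pairs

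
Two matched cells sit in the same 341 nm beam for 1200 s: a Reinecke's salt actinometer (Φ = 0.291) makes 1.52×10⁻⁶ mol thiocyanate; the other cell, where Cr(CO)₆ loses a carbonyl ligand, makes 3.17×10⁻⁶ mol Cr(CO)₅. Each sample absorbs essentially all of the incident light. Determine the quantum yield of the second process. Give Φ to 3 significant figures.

Φ = 0.607

Photons absorbed by the actinometer: 1.52×10⁻⁶ / 0.291 = 5.223×10⁻⁶ mol.
Φ(unknown) = 3.17×10⁻⁶ / 5.223×10⁻⁶ = 0.607.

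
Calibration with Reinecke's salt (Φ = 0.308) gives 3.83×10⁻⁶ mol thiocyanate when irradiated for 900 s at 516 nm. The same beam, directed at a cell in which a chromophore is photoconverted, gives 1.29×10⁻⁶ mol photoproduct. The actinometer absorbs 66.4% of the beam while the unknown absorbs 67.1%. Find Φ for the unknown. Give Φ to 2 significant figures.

Φ = 0.10

Photons absorbed by the actinometer: 3.83×10⁻⁶ / 0.308 = 1.244×10⁻⁵ mol.
Incident flux: 1.244×10⁻⁵ / 0.664 = 1.873×10⁻⁵ einstein.
Absorbed by unknown: 0.671 × 1.873×10⁻⁵ = 1.257×10⁻⁵ mol.
Φ(unknown) = 1.29×10⁻⁶ / 1.257×10⁻⁵ = 0.10.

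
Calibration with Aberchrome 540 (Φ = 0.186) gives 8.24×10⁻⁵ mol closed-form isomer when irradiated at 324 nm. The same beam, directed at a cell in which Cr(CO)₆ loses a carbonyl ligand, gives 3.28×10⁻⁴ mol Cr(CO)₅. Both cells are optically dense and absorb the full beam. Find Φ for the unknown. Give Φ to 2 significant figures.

Φ = 0.74

Photons absorbed by the actinometer: 8.24×10⁻⁵ / 0.186 = 4.430×10⁻⁴ mol.
Φ(unknown) = 3.28×10⁻⁴ / 4.430×10⁻⁴ = 0.74.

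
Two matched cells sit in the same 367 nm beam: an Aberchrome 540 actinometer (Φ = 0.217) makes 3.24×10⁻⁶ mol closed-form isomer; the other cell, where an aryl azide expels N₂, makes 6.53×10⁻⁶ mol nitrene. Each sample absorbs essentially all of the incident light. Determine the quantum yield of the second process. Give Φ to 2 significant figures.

Φ = 0.44

Photons absorbed by the actinometer: 3.24×10⁻⁶ / 0.217 = 1.493×10⁻⁵ mol.
Φ(unknown) = 6.53×10⁻⁶ / 1.493×10⁻⁵ = 0.44.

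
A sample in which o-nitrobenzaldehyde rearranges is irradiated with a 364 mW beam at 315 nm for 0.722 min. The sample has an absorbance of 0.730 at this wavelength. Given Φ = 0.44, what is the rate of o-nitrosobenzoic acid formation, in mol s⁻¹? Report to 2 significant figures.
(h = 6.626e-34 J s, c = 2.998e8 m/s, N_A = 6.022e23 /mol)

Photon energy at 315 nm: hc/λ = (6.626e-34)(2.998e8)/(315e-9) = 6.306e-19 J.
Energy delivered: (364 mW)(43.32 s) = 15.77 J.
Photons incident: 15.77 / 6.306e-19 = 2.501e19, i.e. 2.501e19/6.022e23 = 4.153e-5 mol.
Fraction absorbed: 1 − 10^(−0.730) = 0.8138.
Photons absorbed: 0.8138 × 4.153e-5 = 3.380e-5 mol.
Product formed: 0.44 × 3.380e-5 = 1.487e-5 mol.
Rate: 1.487e-5 / 43.32 s = 3.4e-7 mol s⁻¹.

3.4e-7 mol s⁻¹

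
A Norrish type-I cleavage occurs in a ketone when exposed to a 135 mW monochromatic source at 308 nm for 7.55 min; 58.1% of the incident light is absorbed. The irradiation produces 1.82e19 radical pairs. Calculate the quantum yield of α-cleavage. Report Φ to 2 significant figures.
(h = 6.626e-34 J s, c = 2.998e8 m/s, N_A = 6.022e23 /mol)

Φ = 0.33

Product: 1.82e19 / 6.022e23 = 3.022e-5 mol.
Photon energy at 308 nm: hc/λ = (6.626e-34)(2.998e8)/(308e-9) = 6.450e-19 J.
Energy delivered: (135 mW)(453 s) = 61.16 J.
Photons incident: 61.16 / 6.450e-19 = 9.482e19, i.e. 9.482e19/6.022e23 = 1.575e-4 mol.
Photons absorbed: 0.581 × 1.575e-4 = 9.151e-5 mol.
Φ = 3.022e-5 mol / 9.151e-5 mol photons = 0.33.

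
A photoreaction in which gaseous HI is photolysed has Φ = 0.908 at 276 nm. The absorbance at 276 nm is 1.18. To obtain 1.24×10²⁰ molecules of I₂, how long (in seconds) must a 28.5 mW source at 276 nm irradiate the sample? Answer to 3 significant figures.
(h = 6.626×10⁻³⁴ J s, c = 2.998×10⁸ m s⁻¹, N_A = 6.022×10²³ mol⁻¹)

Product: 1.24×10²⁰ / 6.022×10²³ = 2.059×10⁻⁴ mol.
Photons that must be absorbed: 2.059×10⁻⁴ / 0.908 = 2.268×10⁻⁴ mol.
Fraction absorbed: 1 − 10^(−1.18) = 0.9339.
Incident photons needed: 2.268×10⁻⁴ / 0.9339 = 2.429×10⁻⁴ mol.
Photon energy: hc/λ = 7.197×10⁻¹⁹ J; per mole, 4.334×10⁵ J mol⁻¹.
Energy required: 2.429×10⁻⁴ × 4.334×10⁵ = 105.3 J.
Time: 105.3 J / 0.0285 W = 3690 s.

t ≈ 3690 s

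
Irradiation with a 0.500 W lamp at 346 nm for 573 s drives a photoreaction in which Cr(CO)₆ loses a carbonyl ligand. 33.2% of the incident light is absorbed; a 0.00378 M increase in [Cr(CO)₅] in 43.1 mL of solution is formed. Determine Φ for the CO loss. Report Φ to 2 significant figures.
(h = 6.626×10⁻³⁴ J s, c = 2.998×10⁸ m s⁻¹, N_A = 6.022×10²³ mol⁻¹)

Product: (0.00378 M)(0.0431 L) = 1.629×10⁻⁴ mol.
Photon energy at 346 nm: hc/λ = (6.626×10⁻³⁴)(2.998×10⁸)/(346×10⁻⁹) = 5.741×10⁻¹⁹ J.
Energy delivered: (0.500 W)(573 s) = 286.5 J.
Photons incident: 286.5 / 5.741×10⁻¹⁹ = 4.990×10²⁰, i.e. 4.990×10²⁰/6.022×10²³ = 8.286×10⁻⁴ mol.
Photons absorbed: 0.332 × 8.286×10⁻⁴ = 2.751×10⁻⁴ mol.
Φ = 1.629×10⁻⁴ mol / 2.751×10⁻⁴ mol photons = 0.59.

Φ = 0.59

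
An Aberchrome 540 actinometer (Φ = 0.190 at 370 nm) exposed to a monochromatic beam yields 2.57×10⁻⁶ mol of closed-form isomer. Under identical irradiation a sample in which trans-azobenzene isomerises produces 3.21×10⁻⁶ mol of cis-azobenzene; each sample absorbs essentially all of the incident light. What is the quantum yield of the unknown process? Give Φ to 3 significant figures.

Photons absorbed by the actinometer: 2.57×10⁻⁶ / 0.190 = 1.353×10⁻⁵ mol.
Φ(unknown) = 3.21×10⁻⁶ / 1.353×10⁻⁵ = 0.237.

Φ = 0.237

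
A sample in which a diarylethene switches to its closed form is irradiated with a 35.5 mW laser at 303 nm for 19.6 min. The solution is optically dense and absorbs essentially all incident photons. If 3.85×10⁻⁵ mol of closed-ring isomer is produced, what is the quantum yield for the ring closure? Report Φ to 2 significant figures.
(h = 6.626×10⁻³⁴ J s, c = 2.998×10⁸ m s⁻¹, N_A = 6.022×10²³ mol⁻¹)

Φ = 0.36

Photon energy at 303 nm: hc/λ = (6.626×10⁻³⁴)(2.998×10⁸)/(303×10⁻⁹) = 6.556×10⁻¹⁹ J.
Energy delivered: (35.5 mW)(1176 s) = 41.75 J.
Photons incident: 41.75 / 6.556×10⁻¹⁹ = 6.368×10¹⁹, i.e. 6.368×10¹⁹/6.022×10²³ = 1.057×10⁻⁴ mol.
Φ = 3.85×10⁻⁵ mol / 1.057×10⁻⁴ mol photons = 0.36.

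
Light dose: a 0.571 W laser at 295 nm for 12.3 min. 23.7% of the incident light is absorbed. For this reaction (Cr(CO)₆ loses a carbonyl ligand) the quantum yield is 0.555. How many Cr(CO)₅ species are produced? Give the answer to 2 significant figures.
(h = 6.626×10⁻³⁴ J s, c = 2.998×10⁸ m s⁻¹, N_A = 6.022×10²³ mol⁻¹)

Photon energy at 295 nm: hc/λ = (6.626×10⁻³⁴)(2.998×10⁸)/(295×10⁻⁹) = 6.734×10⁻¹⁹ J.
Energy delivered: (0.571 W)(738 s) = 421.4 J.
Photons incident: 421.4 / 6.734×10⁻¹⁹ = 6.258×10²⁰, i.e. 6.258×10²⁰/6.022×10²³ = 0.001039 mol.
Photons absorbed: 0.237 × 0.001039 = 2.462×10⁻⁴ mol.
Product: Φ × n_abs = 0.555 × 2.462×10⁻⁴ = 1.366×10⁻⁴ mol.
As a count: 1.366×10⁻⁴ × 6.022×10²³ = 8.2×10¹⁹.

8.2×10¹⁹ species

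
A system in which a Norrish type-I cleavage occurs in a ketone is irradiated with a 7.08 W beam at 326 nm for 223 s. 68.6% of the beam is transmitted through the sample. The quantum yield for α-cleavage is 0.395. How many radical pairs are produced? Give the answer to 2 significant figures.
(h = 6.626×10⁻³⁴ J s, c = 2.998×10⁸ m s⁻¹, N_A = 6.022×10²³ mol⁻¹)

Photon energy at 326 nm: hc/λ = (6.626×10⁻³⁴)(2.998×10⁸)/(326×10⁻⁹) = 6.093×10⁻¹⁹ J.
Energy delivered: (7.08 W)(223 s) = 1579 J.
Photons incident: 1579 / 6.093×10⁻¹⁹ = 2.591×10²¹, i.e. 2.591×10²¹/6.022×10²³ = 0.004303 mol.
Fraction absorbed: 1 − 68.6/100 = 0.3140.
Photons absorbed: 0.3140 × 0.004303 = 0.001351 mol.
Product: Φ × n_abs = 0.395 × 0.001351 = 5.336×10⁻⁴ mol.
As a count: 5.336×10⁻⁴ × 6.022×10²³ = 3.2×10²⁰.

3.2×10²⁰ radical pairs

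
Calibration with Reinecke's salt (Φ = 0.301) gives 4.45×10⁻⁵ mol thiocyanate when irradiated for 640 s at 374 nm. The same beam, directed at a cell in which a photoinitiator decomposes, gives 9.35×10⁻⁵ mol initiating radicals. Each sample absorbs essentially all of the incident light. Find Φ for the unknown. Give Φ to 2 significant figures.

Photons absorbed by the actinometer: 4.45×10⁻⁵ / 0.301 = 1.478×10⁻⁴ mol.
Φ(unknown) = 9.35×10⁻⁵ / 1.478×10⁻⁴ = 0.63.

Φ = 0.63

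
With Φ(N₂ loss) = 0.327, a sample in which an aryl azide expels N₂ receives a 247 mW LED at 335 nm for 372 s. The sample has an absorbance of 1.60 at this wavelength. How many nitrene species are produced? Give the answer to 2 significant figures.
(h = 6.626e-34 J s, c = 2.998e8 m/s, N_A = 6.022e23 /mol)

4.9e19 species

Photon energy at 335 nm: hc/λ = (6.626e-34)(2.998e8)/(335e-9) = 5.930e-19 J.
Energy delivered: (247 mW)(372 s) = 91.88 J.
Photons incident: 91.88 / 5.930e-19 = 1.549e20, i.e. 1.549e20/6.022e23 = 2.572e-4 mol.
Fraction absorbed: 1 − 10^(−1.60) = 0.9749.
Photons absorbed: 0.9749 × 2.572e-4 = 2.507e-4 mol.
Product: Φ × n_abs = 0.327 × 2.507e-4 = 8.198e-5 mol.
As a count: 8.198e-5 × 6.022e23 = 4.9e19.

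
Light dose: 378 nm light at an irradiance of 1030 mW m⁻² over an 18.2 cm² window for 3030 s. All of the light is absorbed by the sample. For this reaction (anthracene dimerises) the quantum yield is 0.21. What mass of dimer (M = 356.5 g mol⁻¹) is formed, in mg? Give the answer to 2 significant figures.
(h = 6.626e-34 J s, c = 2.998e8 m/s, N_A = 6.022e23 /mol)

1.3 mg

Photon energy at 378 nm: hc/λ = (6.626e-34)(2.998e8)/(378e-9) = 5.255e-19 J.
Energy delivered: (1030 mW m⁻²)(18.2e-4 m²)(3030 s) = 5.680 J.
Photons incident: 5.680 / 5.255e-19 = 1.081e19, i.e. 1.081e19/6.022e23 = 1.795e-5 mol.
Product: Φ × n_abs = 0.21 × 1.795e-5 = 3.769e-6 mol.
Mass: 3.769e-6 × 356.5 = 0.001344 g = 1.3 mg.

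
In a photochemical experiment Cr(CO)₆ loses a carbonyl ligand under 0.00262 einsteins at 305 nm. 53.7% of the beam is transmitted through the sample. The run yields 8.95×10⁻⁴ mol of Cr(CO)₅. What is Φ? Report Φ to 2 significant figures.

Fraction absorbed: 1 − 53.7/100 = 0.4630.
Photons absorbed: 0.4630 × 0.00262 = 0.001213 mol.
Φ = 8.95×10⁻⁴ mol / 0.001213 mol photons = 0.74.

Φ = 0.74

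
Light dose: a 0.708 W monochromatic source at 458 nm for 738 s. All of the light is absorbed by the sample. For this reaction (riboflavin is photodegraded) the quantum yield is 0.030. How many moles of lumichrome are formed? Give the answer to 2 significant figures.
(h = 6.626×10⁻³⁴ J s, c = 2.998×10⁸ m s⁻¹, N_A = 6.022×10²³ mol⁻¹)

6.0×10⁻⁵ mol

Photon energy at 458 nm: hc/λ = (6.626×10⁻³⁴)(2.998×10⁸)/(458×10⁻⁹) = 4.337×10⁻¹⁹ J.
Energy delivered: (0.708 W)(738 s) = 522.5 J.
Photons incident: 522.5 / 4.337×10⁻¹⁹ = 1.205×10²¹, i.e. 1.205×10²¹/6.022×10²³ = 0.002001 mol.
Product: Φ × n_abs = 0.030 × 0.002001 = 6.003×10⁻⁵ mol.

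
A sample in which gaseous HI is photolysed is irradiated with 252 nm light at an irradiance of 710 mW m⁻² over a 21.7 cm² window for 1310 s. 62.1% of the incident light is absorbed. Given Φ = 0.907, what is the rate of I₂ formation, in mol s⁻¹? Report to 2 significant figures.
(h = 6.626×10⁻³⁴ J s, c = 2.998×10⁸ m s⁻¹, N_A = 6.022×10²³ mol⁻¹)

1.8×10⁻⁹ mol s⁻¹

Photon energy at 252 nm: hc/λ = (6.626×10⁻³⁴)(2.998×10⁸)/(252×10⁻⁹) = 7.883×10⁻¹⁹ J.
Energy delivered: (710 mW m⁻²)(21.7×10⁻⁴ m²)(1310 s) = 2.018 J.
Photons incident: 2.018 / 7.883×10⁻¹⁹ = 2.560×10¹⁸, i.e. 2.560×10¹⁸/6.022×10²³ = 4.251×10⁻⁶ mol.
Photons absorbed: 0.621 × 4.251×10⁻⁶ = 2.640×10⁻⁶ mol.
Product formed: 0.907 × 2.640×10⁻⁶ = 2.394×10⁻⁶ mol.
Rate: 2.394×10⁻⁶ / 1310 s = 1.8×10⁻⁹ mol s⁻¹.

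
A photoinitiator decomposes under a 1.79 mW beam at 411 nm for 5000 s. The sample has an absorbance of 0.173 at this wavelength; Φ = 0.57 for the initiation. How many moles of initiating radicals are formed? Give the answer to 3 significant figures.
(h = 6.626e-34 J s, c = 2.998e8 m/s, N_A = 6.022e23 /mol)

Photon energy at 411 nm: hc/λ = (6.626e-34)(2.998e8)/(411e-9) = 4.833e-19 J.
Energy delivered: (1.79 mW)(5000 s) = 8.950 J.
Photons incident: 8.950 / 4.833e-19 = 1.852e19, i.e. 1.852e19/6.022e23 = 3.075e-5 mol.
Fraction absorbed: 1 − 10^(−0.173) = 0.3286.
Photons absorbed: 0.3286 × 3.075e-5 = 1.010e-5 mol.
Product: Φ × n_abs = 0.57 × 1.010e-5 = 5.757e-6 mol.

5.76e-6 mol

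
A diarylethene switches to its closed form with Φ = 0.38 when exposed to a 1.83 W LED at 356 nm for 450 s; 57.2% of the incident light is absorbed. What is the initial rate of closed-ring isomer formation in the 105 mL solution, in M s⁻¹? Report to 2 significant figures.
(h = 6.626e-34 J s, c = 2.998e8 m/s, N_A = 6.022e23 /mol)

1.1e-5 M s⁻¹

Photon energy at 356 nm: hc/λ = (6.626e-34)(2.998e8)/(356e-9) = 5.580e-19 J.
Energy delivered: (1.83 W)(450 s) = 823.5 J.
Photons incident: 823.5 / 5.580e-19 = 1.476e21, i.e. 1.476e21/6.022e23 = 0.002451 mol.
Photons absorbed: 0.572 × 0.002451 = 0.001402 mol.
Product formed: 0.38 × 0.001402 = 5.328e-4 mol.
Rate: 5.328e-4 mol / (450 s × 0.105 L) = 1.1e-5 M s⁻¹.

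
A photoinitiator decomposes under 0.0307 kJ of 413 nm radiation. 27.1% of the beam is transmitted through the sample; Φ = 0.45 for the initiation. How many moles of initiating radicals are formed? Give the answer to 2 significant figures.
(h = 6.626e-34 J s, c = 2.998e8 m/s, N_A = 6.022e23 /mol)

3.5e-5 mol

Photon energy at 413 nm: hc/λ = (6.626e-34)(2.998e8)/(413e-9) = 4.810e-19 J.
Incident energy: 0.0307 kJ = 30.7 J.
Photons incident: 30.7 / 4.810e-19 = 6.383e19, i.e. 6.383e19/6.022e23 = 1.060e-4 mol.
Fraction absorbed: 1 − 27.1/100 = 0.7290.
Photons absorbed: 0.7290 × 1.060e-4 = 7.727e-5 mol.
Product: Φ × n_abs = 0.45 × 7.727e-5 = 3.477e-5 mol.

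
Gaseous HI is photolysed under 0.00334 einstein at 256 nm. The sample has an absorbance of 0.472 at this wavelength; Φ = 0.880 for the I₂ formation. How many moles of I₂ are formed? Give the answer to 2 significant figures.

0.0019 mol

Fraction absorbed: 1 − 10^(−0.472) = 0.6627.
Photons absorbed: 0.6627 × 0.00334 = 0.002213 mol.
Product: Φ × n_abs = 0.880 × 0.002213 = 0.001947 mol.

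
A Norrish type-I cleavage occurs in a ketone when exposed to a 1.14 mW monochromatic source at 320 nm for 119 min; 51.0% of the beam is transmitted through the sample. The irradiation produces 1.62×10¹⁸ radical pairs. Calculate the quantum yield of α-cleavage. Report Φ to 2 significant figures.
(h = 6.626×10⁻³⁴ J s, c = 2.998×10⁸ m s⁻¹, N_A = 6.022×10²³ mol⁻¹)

Product: 1.62×10¹⁸ / 6.022×10²³ = 2.690×10⁻⁶ mol.
Photon energy at 320 nm: hc/λ = (6.626×10⁻³⁴)(2.998×10⁸)/(320×10⁻⁹) = 6.208×10⁻¹⁹ J.
Energy delivered: (1.14 mW)(7140 s) = 8.140 J.
Photons incident: 8.140 / 6.208×10⁻¹⁹ = 1.311×10¹⁹, i.e. 1.311×10¹⁹/6.022×10²³ = 2.177×10⁻⁵ mol.
Fraction absorbed: 1 − 51.0/100 = 0.4900.
Photons absorbed: 0.4900 × 2.177×10⁻⁵ = 1.067×10⁻⁵ mol.
Φ = 2.690×10⁻⁶ mol / 1.067×10⁻⁵ mol photons = 0.25.

Φ = 0.25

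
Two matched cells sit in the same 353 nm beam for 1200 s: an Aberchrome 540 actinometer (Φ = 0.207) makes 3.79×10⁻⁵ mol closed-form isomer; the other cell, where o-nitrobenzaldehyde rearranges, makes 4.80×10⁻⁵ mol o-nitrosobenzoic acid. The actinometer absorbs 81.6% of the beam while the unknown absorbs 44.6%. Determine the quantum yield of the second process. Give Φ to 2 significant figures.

Φ = 0.48

Photons absorbed by the actinometer: 3.79×10⁻⁵ / 0.207 = 1.831×10⁻⁴ mol.
Incident flux: 1.831×10⁻⁴ / 0.816 = 2.244×10⁻⁴ einstein.
Absorbed by unknown: 0.446 × 2.244×10⁻⁴ = 1.001×10⁻⁴ mol.
Φ(unknown) = 4.80×10⁻⁵ / 1.001×10⁻⁴ = 0.48.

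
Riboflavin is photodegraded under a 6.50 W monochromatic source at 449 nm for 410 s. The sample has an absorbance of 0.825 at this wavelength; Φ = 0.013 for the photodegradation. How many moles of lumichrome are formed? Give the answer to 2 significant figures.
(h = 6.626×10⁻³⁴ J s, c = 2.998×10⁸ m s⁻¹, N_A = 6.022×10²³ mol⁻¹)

1.1×10⁻⁴ mol

Photon energy at 449 nm: hc/λ = (6.626×10⁻³⁴)(2.998×10⁸)/(449×10⁻⁹) = 4.424×10⁻¹⁹ J.
Energy delivered: (6.50 W)(410 s) = 2665 J.
Photons incident: 2665 / 4.424×10⁻¹⁹ = 6.024×10²¹, i.e. 6.024×10²¹/6.022×10²³ = 0.01000 mol.
Fraction absorbed: 1 − 10^(−0.825) = 0.8504.
Photons absorbed: 0.8504 × 0.01000 = 0.008504 mol.
Product: Φ × n_abs = 0.013 × 0.008504 = 1.106×10⁻⁴ mol.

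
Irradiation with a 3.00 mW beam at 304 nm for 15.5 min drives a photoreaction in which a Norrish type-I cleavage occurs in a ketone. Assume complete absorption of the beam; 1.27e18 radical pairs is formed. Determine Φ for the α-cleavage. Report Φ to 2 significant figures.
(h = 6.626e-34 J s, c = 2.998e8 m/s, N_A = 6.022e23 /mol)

Φ = 0.30

Product: 1.27e18 / 6.022e23 = 2.109e-6 mol.
Photon energy at 304 nm: hc/λ = (6.626e-34)(2.998e8)/(304e-9) = 6.534e-19 J.
Energy delivered: (3.00 mW)(930 s) = 2.790 J.
Photons incident: 2.790 / 6.534e-19 = 4.270e18, i.e. 4.270e18/6.022e23 = 7.091e-6 mol.
Φ = 2.109e-6 mol / 7.091e-6 mol photons = 0.30.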